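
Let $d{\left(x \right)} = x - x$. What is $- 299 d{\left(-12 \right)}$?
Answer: $0$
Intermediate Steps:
$d{\left(x \right)} = 0$
$- 299 d{\left(-12 \right)} = \left(-299\right) 0 = 0$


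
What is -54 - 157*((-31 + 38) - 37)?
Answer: 4656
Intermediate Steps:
-54 - 157*((-31 + 38) - 37) = -54 - 157*(7 - 37) = -54 - 157*(-30) = -54 + 4710 = 4656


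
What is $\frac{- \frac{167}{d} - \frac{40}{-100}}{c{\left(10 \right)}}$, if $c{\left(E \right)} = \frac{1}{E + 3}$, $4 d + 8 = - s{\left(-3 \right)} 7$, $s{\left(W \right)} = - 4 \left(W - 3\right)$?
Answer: $\frac{11999}{220} \approx 54.541$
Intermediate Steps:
$s{\left(W \right)} = 12 - 4 W$ ($s{\left(W \right)} = - 4 \left(-3 + W\right) = 12 - 4 W$)
$d = -44$ ($d = -2 + \frac{- (12 - -12) 7}{4} = -2 + \frac{- (12 + 12) 7}{4} = -2 + \frac{\left(-1\right) 24 \cdot 7}{4} = -2 + \frac{\left(-24\right) 7}{4} = -2 + \frac{1}{4} \left(-168\right) = -2 - 42 = -44$)
$c{\left(E \right)} = \frac{1}{3 + E}$
$\frac{- \frac{167}{d} - \frac{40}{-100}}{c{\left(10 \right)}} = \frac{- \frac{167}{-44} - \frac{40}{-100}}{\frac{1}{3 + 10}} = \frac{\left(-167\right) \left(- \frac{1}{44}\right) - - \frac{2}{5}}{\frac{1}{13}} = \left(\frac{167}{44} + \frac{2}{5}\right) \frac{1}{\frac{1}{13}} = \frac{923}{220} \cdot 13 = \frac{11999}{220}$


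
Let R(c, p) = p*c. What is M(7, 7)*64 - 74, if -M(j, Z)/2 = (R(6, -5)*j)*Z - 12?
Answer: 189622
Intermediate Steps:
R(c, p) = c*p
M(j, Z) = 24 + 60*Z*j (M(j, Z) = -2*(((6*(-5))*j)*Z - 12) = -2*((-30*j)*Z - 12) = -2*(-30*Z*j - 12) = -2*(-12 - 30*Z*j) = 24 + 60*Z*j)
M(7, 7)*64 - 74 = (24 + 60*7*7)*64 - 74 = (24 + 2940)*64 - 74 = 2964*64 - 74 = 189696 - 74 = 189622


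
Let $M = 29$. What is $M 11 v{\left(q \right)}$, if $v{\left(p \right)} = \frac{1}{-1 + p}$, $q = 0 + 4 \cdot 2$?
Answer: $\frac{319}{7} \approx 45.571$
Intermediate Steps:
$q = 8$ ($q = 0 + 8 = 8$)
$M 11 v{\left(q \right)} = \frac{29 \cdot 11}{-1 + 8} = \frac{319}{7}$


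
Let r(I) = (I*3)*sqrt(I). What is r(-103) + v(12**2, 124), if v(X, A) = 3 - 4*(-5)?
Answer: 23 - 309*I*sqrt(103) ≈ 23.0 - 3136.0*I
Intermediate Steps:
r(I) = 3*I**(3/2) (r(I) = (3*I)*sqrt(I) = 3*I**(3/2))
v(X, A) = 23 (v(X, A) = 3 + 20 = 23)
r(-103) + v(12**2, 124) = 3*(-103)**(3/2) + 23 = 3*(-103*I*sqrt(103)) + 23 = -309*I*sqrt(103) + 23 = 23 - 309*I*sqrt(103)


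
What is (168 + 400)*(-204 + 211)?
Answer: 3976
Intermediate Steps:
(168 + 400)*(-204 + 211) = 568*7 = 3976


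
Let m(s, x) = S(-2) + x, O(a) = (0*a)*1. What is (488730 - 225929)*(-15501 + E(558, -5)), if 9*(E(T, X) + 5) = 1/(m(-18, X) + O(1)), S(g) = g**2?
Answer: -36675193555/9 ≈ -4.0750e+9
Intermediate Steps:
O(a) = 0 (O(a) = 0*1 = 0)
m(s, x) = 4 + x (m(s, x) = (-2)**2 + x = 4 + x)
E(T, X) = -5 + 1/(9*(4 + X)) (E(T, X) = -5 + 1/(9*((4 + X) + 0)) = -5 + 1/(9*(4 + X)))
(488730 - 225929)*(-15501 + E(558, -5)) = (488730 - 225929)*(-15501 + (-179 - 45*(-5))/(9*(4 - 5))) = 262801*(-15501 + (1/9)*(-179 + 225)/(-1)) = 262801*(-15501 + (1/9)*(-1)*46) = 262801*(-15501 - 46/9) = 262801*(-139555/9) = -36675193555/9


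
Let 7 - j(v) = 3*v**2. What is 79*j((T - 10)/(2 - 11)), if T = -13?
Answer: -26860/27 ≈ -994.81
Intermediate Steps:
j(v) = 7 - 3*v**2
79*j((T - 10)/(2 - 11)) = 79*(7 - 3*(-13 - 10)**2/(2 - 11)**2) = 79*(7 - 3*(-23/(-9))**2) = 79*(7 - 3*(-23*(-1/9))**2) = 79*(7 - 3*(23/9)**2) = 79*(7 - 3*529/81) = 79*(7 - 529/27) = 79*(-340/27) = -26860/27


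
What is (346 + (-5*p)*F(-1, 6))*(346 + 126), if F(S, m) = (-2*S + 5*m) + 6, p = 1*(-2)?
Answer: 342672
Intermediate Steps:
p = -2
F(S, m) = 6 - 2*S + 5*m
(346 + (-5*p)*F(-1, 6))*(346 + 126) = (346 + (-5*(-2))*(6 - 2*(-1) + 5*6))*(346 + 126) = (346 + 10*(6 + 2 + 30))*472 = (346 + 10*38)*472 = (346 + 380)*472 = 726*472 = 342672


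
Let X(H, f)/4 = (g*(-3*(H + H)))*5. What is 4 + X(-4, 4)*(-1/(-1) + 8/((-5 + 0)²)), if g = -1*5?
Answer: -3164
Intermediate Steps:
g = -5
X(H, f) = 600*H (X(H, f) = 4*(-(-15)*(H + H)*5) = 4*(-(-15)*2*H*5) = 4*(-(-30)*H*5) = 4*((30*H)*5) = 4*(150*H) = 600*H)
4 + X(-4, 4)*(-1/(-1) + 8/((-5 + 0)²)) = 4 + (600*(-4))*(-1/(-1) + 8/((-5 + 0)²)) = 4 - 2400*(-1*(-1) + 8/((-5)²)) = 4 - 2400*(1 + 8/25) = 4 - 2400*33/25 = 4 - 3168 = -3164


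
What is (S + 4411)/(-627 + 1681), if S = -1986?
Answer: 2425/1054 ≈ 2.3008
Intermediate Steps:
(S + 4411)/(-627 + 1681) = (-1986 + 4411)/(-627 + 1681) = 2425/1054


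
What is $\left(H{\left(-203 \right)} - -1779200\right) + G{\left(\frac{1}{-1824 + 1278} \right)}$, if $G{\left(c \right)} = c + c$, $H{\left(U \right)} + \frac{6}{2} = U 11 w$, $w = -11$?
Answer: $\frac{492426479}{273} \approx 1.8038 \cdot 10^{6}$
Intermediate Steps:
$H{\left(U \right)} = -3 - 121 U$ ($H{\left(U \right)} = -3 + U 11 \left(-11\right) = -3 + 11 U \left(-11\right) = -3 - 121 U$)
$G{\left(c \right)} = 2 c$
$\left(H{\left(-203 \right)} - -1779200\right) + G{\left(\frac{1}{-1824 + 1278} \right)} = \left(\left(-3 - -24563\right) - -1779200\right) + \frac{2}{-1824 + 1278} = \left(\left(-3 + 24563\right) + 1779200\right) + \frac{2}{-546} = \left(24560 + 1779200\right) + 2 \left(- \frac{1}{546}\right) = 1803760 - \frac{1}{273} = \frac{492426479}{273}$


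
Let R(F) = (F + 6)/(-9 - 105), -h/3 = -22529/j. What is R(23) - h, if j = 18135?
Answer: -70349/17670 ≈ -3.9813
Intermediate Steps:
h = 1733/465 (h = -(-67587)/18135 = -3*(-1733/1395) = 1733/465 ≈ 3.7269)
R(F) = -1/19 - F/114 (R(F) = (6 + F)/(-114) = (6 + F)*(-1/114) = -1/19 - F/114)
R(23) - h = (-1/19 - 1/114*23) - 1*1733/465 = (-1/19 - 23/114) - 1733/465 = -29/114 - 1733/465 = -70349/17670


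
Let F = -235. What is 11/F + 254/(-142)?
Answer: -30626/16685 ≈ -1.8355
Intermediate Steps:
11/F + 254/(-142) = 11/(-235) + 254/(-142) = 11*(-1/235) + 254*(-1/142) = -11/235 - 127/71 = -30626/16685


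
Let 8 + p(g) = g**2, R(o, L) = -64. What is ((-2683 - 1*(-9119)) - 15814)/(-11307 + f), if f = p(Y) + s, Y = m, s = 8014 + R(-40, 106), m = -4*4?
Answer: 9378/3109 ≈ 3.0164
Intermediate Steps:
m = -16
s = 7950 (s = 8014 - 64 = 7950)
Y = -16
p(g) = -8 + g**2
f = 8198 (f = (-8 + (-16)**2) + 7950 = (-8 + 256) + 7950 = 248 + 7950 = 8198)
((-2683 - 1*(-9119)) - 15814)/(-11307 + f) = ((-2683 - 1*(-9119)) - 15814)/(-11307 + 8198) = ((-2683 + 9119) - 15814)/(-3109) = (6436 - 15814)*(-1/3109) = -9378*(-1/3109) = 9378/3109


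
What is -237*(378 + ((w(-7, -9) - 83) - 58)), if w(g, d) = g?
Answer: -54510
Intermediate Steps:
-237*(378 + ((w(-7, -9) - 83) - 58)) = -237*(378 + ((-7 - 83) - 58)) = -237*(378 + (-90 - 58)) = -237*(378 - 148) = -237*230 = -54510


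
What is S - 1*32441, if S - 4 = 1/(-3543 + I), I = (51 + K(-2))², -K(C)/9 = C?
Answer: -39508265/1218 ≈ -32437.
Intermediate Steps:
K(C) = -9*C
I = 4761 (I = (51 - 9*(-2))² = (51 + 18)² = 69² = 4761)
S = 4873/1218 (S = 4 + 1/(-3543 + 4761) = 4 + 1/1218 = 4873/1218 ≈ 4.0008)
S - 1*32441 = 4873/1218 - 1*32441 = 4873/1218 - 32441 = -39508265/1218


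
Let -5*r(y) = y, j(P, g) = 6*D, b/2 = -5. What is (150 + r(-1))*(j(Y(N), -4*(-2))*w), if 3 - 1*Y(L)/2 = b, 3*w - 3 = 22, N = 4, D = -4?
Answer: -30040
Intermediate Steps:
w = 25/3 (w = 1 + (1/3)*22 = 1 + 22/3 = 25/3 ≈ 8.3333)
b = -10 (b = 2*(-5) = -10)
Y(L) = 26 (Y(L) = 6 - 2*(-10) = 6 + 20 = 26)
j(P, g) = -24 (j(P, g) = 6*(-4) = -24)
r(y) = -y/5
(150 + r(-1))*(j(Y(N), -4*(-2))*w) = (150 - 1/5*(-1))*(-24*25/3) = (150 + 1/5)*(-200) = (751/5)*(-200) = -30040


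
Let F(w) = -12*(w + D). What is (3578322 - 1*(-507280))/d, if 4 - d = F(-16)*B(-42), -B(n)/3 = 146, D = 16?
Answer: 2042801/2 ≈ 1.0214e+6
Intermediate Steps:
B(n) = -438 (B(n) = -3*146 = -438)
F(w) = -192 - 12*w (F(w) = -12*(w + 16) = -12*(16 + w) = -192 - 12*w)
d = 4 (d = 4 - (-192 - 12*(-16))*(-438) = 4 - (-192 + 192)*(-438) = 4 - 0*(-438) = 4 - 1*0 = 4 + 0 = 4)
(3578322 - 1*(-507280))/d = (3578322 - 1*(-507280))/4 = (3578322 + 507280)*(¼) = 4085602*(¼) = 2042801/2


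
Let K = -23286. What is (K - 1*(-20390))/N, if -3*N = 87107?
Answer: 8688/87107 ≈ 0.099739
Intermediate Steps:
N = -87107/3 (N = -⅓*87107 = -87107/3 ≈ -29036.)
(K - 1*(-20390))/N = (-23286 - 1*(-20390))/(-87107/3) = (-23286 + 20390)*(-3/87107) = -2896*(-3/87107) = 8688/87107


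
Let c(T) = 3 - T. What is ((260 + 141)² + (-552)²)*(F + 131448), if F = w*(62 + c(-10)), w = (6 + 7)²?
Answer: 67089977115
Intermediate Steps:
w = 169 (w = 13² = 169)
F = 12675 (F = 169*(62 + (3 - 1*(-10))) = 169*(62 + (3 + 10)) = 169*(62 + 13) = 169*75 = 12675)
((260 + 141)² + (-552)²)*(F + 131448) = ((260 + 141)² + (-552)²)*(12675 + 131448) = (401² + 304704)*144123 = (160801 + 304704)*144123 = 465505*144123 = 67089977115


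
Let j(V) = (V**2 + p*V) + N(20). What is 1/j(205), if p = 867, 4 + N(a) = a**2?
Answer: 1/220156 ≈ 4.5422e-6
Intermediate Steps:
N(a) = -4 + a**2
j(V) = 396 + V**2 + 867*V (j(V) = (V**2 + 867*V) + (-4 + 20**2) = (V**2 + 867*V) + (-4 + 400) = (V**2 + 867*V) + 396 = 396 + V**2 + 867*V)
1/j(205) = 1/(396 + 205**2 + 867*205) = 1/(396 + 42025 + 177735) = 1/220156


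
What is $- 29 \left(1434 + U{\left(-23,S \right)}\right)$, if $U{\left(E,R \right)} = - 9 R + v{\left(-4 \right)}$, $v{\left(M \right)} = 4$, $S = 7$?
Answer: $-39875$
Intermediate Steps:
$U{\left(E,R \right)} = 4 - 9 R$ ($U{\left(E,R \right)} = - 9 R + 4 = 4 - 9 R$)
$- 29 \left(1434 + U{\left(-23,S \right)}\right) = - 29 \left(1434 + \left(4 - 63\right)\right) = - 29 \left(1434 - 59\right) = \left(-29\right) 1375 = -39875$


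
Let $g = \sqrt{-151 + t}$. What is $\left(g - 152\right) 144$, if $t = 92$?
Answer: $-21888 + 144 i \sqrt{59} \approx -21888.0 + 1106.1 i$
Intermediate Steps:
$g = i \sqrt{59}$ ($g = \sqrt{-151 + 92} = \sqrt{-59} = i \sqrt{59} \approx 7.6811 i$)
$\left(g - 152\right) 144 = \left(i \sqrt{59} - 152\right) 144 = \left(-152 + i \sqrt{59}\right) 144 = -21888 + 144 i \sqrt{59}$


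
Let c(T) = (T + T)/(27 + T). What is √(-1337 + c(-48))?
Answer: I*√65289/7 ≈ 36.502*I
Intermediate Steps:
c(T) = 2*T/(27 + T) (c(T) = (2*T)/(27 + T) = 2*T/(27 + T))
√(-1337 + c(-48)) = √(-1337 + 2*(-48)/(27 - 48)) = √(-1337 + 2*(-48)/(-21)) = √(-1337 + 2*(-48)*(-1/21)) = √(-1337 + 32/7) = √(-9327/7) = I*√65289/7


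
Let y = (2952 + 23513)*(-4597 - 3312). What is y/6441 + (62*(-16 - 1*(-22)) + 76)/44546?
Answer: -4661997717221/143460393 ≈ -32497.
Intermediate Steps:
y = -209311685 (y = 26465*(-7909) = -209311685)
y/6441 + (62*(-16 - 1*(-22)) + 76)/44546 = -209311685/6441 + (62*(-16 - 1*(-22)) + 76)/44546 = -209311685*1/6441 + (62*(-16 + 22) + 76)*(1/44546) = -209311685/6441 + (62*6 + 76)*(1/44546) = -209311685/6441 + (372 + 76)*(1/44546) = -209311685/6441 + 448*(1/44546) = -209311685/6441 + 224/22273 = -4661997717221/143460393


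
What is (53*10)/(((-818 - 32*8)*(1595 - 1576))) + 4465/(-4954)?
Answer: -46869205/50545662 ≈ -0.92726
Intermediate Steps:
(53*10)/(((-818 - 32*8)*(1595 - 1576))) + 4465/(-4954) = 530/(((-818 - 256)*19)) + 4465*(-1/4954) = 530/((-1074*19)) - 4465/4954 = 530/(-20406) - 4465/4954 = 530*(-1/20406) - 4465/4954 = -265/10203 - 4465/4954 = -46869205/50545662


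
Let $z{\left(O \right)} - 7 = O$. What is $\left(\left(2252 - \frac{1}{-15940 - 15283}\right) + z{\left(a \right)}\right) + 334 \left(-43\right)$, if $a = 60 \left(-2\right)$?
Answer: $- \frac{381638728}{31223} \approx -12223.0$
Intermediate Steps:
$a = -120$
$z{\left(O \right)} = 7 + O$
$\left(\left(2252 - \frac{1}{-15940 - 15283}\right) + z{\left(a \right)}\right) + 334 \left(-43\right) = \left(\left(2252 - \frac{1}{-15940 - 15283}\right) + \left(7 - 120\right)\right) + 334 \left(-43\right) = \left(\left(2252 - \frac{1}{-31223}\right) - 113\right) - 14362 = \left(\left(2252 - - \frac{1}{31223}\right) - 113\right) - 14362 = \left(\left(2252 + \frac{1}{31223}\right) - 113\right) - 14362 = \left(\frac{70314197}{31223} - 113\right) - 14362 = \frac{66785998}{31223} - 14362 = - \frac{381638728}{31223}$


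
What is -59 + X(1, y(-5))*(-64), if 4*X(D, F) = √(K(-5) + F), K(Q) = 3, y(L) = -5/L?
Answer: -91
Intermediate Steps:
X(D, F) = √(3 + F)/4
-59 + X(1, y(-5))*(-64) = -59 + (√(3 - 5/(-5))/4)*(-64) = -59 + (√(3 - 5*(-⅕))/4)*(-64) = -59 + (√(3 + 1)/4)*(-64) = -59 + (√4/4)*(-64) = -59 + ((¼)*2)*(-64) = -59 + (½)*(-64) = -59 - 32 = -91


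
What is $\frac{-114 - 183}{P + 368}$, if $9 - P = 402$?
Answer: $\frac{297}{25} \approx 11.88$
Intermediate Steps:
$P = -393$ ($P = 9 - 402 = -393$)
$\frac{-114 - 183}{P + 368} = \frac{-114 - 183}{-393 + 368} = - \frac{297}{-25} = \left(-297\right) \left(- \frac{1}{25}\right) = \frac{297}{25}$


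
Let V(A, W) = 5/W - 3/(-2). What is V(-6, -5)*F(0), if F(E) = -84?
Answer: -42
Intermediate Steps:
V(A, W) = 3/2 + 5/W (V(A, W) = 5/W - 3*(-½) = 5/W + 3/2 = 3/2 + 5/W)
V(-6, -5)*F(0) = (3/2 + 5/(-5))*(-84) = (3/2 + 5*(-⅕))*(-84) = (3/2 - 1)*(-84) = (½)*(-84) = -42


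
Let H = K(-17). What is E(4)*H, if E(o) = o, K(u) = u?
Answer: -68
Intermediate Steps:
H = -17
E(4)*H = 4*(-17) = -68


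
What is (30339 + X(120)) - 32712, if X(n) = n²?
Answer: 12027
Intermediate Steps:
(30339 + X(120)) - 32712 = (30339 + 120²) - 32712 = (30339 + 14400) - 32712 = 44739 - 32712 = 12027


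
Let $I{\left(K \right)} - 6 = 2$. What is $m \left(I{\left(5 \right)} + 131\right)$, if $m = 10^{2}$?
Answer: $13900$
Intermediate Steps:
$I{\left(K \right)} = 8$ ($I{\left(K \right)} = 6 + 2 = 8$)
$m = 100$
$m \left(I{\left(5 \right)} + 131\right) = 100 \left(8 + 131\right) = 100 \cdot 139 = 13900$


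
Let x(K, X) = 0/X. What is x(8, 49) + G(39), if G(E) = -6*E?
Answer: -234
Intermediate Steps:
x(K, X) = 0
x(8, 49) + G(39) = 0 - 6*39 = 0 - 234 = -234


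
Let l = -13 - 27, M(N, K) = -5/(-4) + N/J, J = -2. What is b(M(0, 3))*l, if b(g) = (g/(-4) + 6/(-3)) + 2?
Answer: 25/2 ≈ 12.500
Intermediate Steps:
M(N, K) = 5/4 - N/2 (M(N, K) = -5/(-4) + N/(-2) = -5*(-¼) + N*(-½) = 5/4 - N/2)
b(g) = -g/4 (b(g) = (g*(-¼) + 6*(-⅓)) + 2 = (-g/4 - 2) + 2 = (-2 - g/4) + 2 = -g/4)
l = -40
b(M(0, 3))*l = -(5/4 - ½*0)/4*(-40) = -(5/4 + 0)/4*(-40) = -¼*5/4*(-40) = -5/16*(-40) = 25/2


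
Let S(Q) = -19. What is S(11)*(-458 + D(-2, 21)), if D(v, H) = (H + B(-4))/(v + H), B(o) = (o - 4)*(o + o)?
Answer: 8617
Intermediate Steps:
B(o) = 2*o*(-4 + o) (B(o) = (-4 + o)*(2*o) = 2*o*(-4 + o))
D(v, H) = (64 + H)/(H + v) (D(v, H) = (H + 2*(-4)*(-4 - 4))/(v + H) = (H + 2*(-4)*(-8))/(H + v) = (H + 64)/(H + v) = (64 + H)/(H + v))
S(11)*(-458 + D(-2, 21)) = -19*(-458 + (64 + 21)/(21 - 2)) = -19*(-458 + 85/19) = -19*(-8617/19) = 8617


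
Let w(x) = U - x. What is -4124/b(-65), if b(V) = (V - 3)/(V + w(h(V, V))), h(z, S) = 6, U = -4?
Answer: -77325/17 ≈ -4548.5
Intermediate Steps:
w(x) = -4 - x
b(V) = (-3 + V)/(-10 + V) (b(V) = (V - 3)/(V + (-4 - 1*6)) = (-3 + V)/(V + (-4 - 6)) = (-3 + V)/(V - 10) = (-3 + V)/(-10 + V))
-4124/b(-65) = -4124*(-10 - 65)/(-3 - 65) = -4124/(-68/(-75)) = -4124/((-1/75*(-68))) = -4124/68/75 = -4124*75/68 = -77325/17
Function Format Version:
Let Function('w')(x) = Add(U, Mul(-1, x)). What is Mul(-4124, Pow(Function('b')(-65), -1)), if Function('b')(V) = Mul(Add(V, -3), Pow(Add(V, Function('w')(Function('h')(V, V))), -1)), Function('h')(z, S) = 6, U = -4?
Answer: Rational(-77325, 17) ≈ -4548.5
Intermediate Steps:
Function('w')(x) = Add(-4, Mul(-1, x))
Function('b')(V) = Mul(Pow(Add(-10, V), -1), Add(-3, V)) (Function('b')(V) = Mul(Add(V, -3), Pow(Add(V, Add(-4, Mul(-1, 6))), -1)) = Mul(Add(-3, V), Pow(Add(V, Add(-4, -6)), -1)) = Mul(Add(-3, V), Pow(Add(V, -10), -1)) = Mul(Add(-3, V), Pow(Add(-10, V), -1)) = Mul(Pow(Add(-10, V), -1), Add(-3, V)))
Mul(-4124, Pow(Function('b')(-65), -1)) = Mul(-4124, Pow(Mul(Pow(Add(-10, -65), -1), Add(-3, -65)), -1)) = Mul(-4124, Pow(Mul(Pow(-75, -1), -68), -1)) = Mul(-4124, Pow(Mul(Rational(-1, 75), -68), -1)) = Mul(-4124, Pow(Rational(68, 75), -1)) = Mul(-4124, Rational(75, 68)) = Rational(-77325, 17)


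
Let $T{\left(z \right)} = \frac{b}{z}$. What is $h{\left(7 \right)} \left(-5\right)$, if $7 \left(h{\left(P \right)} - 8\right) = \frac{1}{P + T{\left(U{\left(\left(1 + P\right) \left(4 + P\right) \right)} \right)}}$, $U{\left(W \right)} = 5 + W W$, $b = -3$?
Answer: $- \frac{145009}{3616} \approx -40.102$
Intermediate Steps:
$U{\left(W \right)} = 5 + W^{2}$
$T{\left(z \right)} = - \frac{3}{z}$
$h{\left(P \right)} = 8 + \frac{1}{7 \left(P - \frac{3}{5 + \left(1 + P\right)^{2} \left(4 + P\right)^{2}}\right)}$ ($h{\left(P \right)} = 8 + \frac{1}{7 \left(P - \frac{3}{5 + \left(\left(1 + P\right) \left(4 + P\right)\right)^{2}}\right)} = 8 + \frac{1}{7 \left(P - \frac{3}{5 + \left(1 + P\right)^{2} \left(4 + P\right)^{2}}\right)}$)
$h{\left(7 \right)} \left(-5\right) = \frac{-168 + \left(1 + 56 \cdot 7\right) \left(5 + \left(4 + 7^{2} + 5 \cdot 7\right)^{2}\right)}{7 \left(-3 + 7 \left(5 + \left(4 + 7^{2} + 5 \cdot 7\right)^{2}\right)\right)} \left(-5\right) = \frac{-168 + \left(1 + 392\right) \left(5 + \left(4 + 49 + 35\right)^{2}\right)}{7 \left(-3 + 7 \left(5 + \left(4 + 49 + 35\right)^{2}\right)\right)} \left(-5\right) = \frac{-168 + 393 \left(5 + 88^{2}\right)}{7 \left(-3 + 7 \left(5 + 88^{2}\right)\right)} \left(-5\right) = \frac{-168 + 393 \left(5 + 7744\right)}{7 \left(-3 + 7 \left(5 + 7744\right)\right)} \left(-5\right) = \frac{-168 + 393 \cdot 7749}{7 \left(-3 + 7 \cdot 7749\right)} \left(-5\right) = \frac{-168 + 3045357}{7 \left(-3 + 54243\right)} \left(-5\right) = \frac{1}{7} \cdot \frac{1}{54240} \cdot 3045189 \left(-5\right) = \frac{145009}{18080} \left(-5\right) = - \frac{145009}{3616}$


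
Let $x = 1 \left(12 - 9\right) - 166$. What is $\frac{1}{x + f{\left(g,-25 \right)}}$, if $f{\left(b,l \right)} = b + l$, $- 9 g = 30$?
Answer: $- \frac{3}{574} \approx -0.0052265$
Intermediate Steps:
$g = - \frac{10}{3}$ ($g = \left(- \frac{1}{9}\right) 30 = - \frac{10}{3} \approx -3.3333$)
$x = -163$ ($x = 1 \cdot 3 - 166 = 3 - 166 = -163$)
$\frac{1}{x + f{\left(g,-25 \right)}} = \frac{1}{-163 - \frac{85}{3}} = \frac{1}{- \frac{574}{3}} = - \frac{3}{574}$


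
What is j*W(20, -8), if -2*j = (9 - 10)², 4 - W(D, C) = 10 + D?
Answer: 13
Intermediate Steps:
W(D, C) = -6 - D (W(D, C) = 4 - (10 + D) = 4 + (-10 - D) = -6 - D)
j = -½ (j = -(9 - 10)²/2 = -½*(-1)² = -½*1 = -½ ≈ -0.50000)
j*W(20, -8) = -(-6 - 1*20)/2 = -(-6 - 20)/2 = -½*(-26) = 13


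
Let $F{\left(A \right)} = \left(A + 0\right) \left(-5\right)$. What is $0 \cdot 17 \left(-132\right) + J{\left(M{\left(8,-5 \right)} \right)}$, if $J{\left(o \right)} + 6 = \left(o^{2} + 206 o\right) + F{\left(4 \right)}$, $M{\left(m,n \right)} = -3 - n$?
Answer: $390$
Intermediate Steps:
$F{\left(A \right)} = - 5 A$ ($F{\left(A \right)} = A \left(-5\right) = - 5 A$)
$J{\left(o \right)} = -26 + o^{2} + 206 o$ ($J{\left(o \right)} = -6 - \left(20 - o^{2} - 206 o\right) = -6 + \left(-20 + o^{2} + 206 o\right) = -26 + o^{2} + 206 o$)
$0 \cdot 17 \left(-132\right) + J{\left(M{\left(8,-5 \right)} \right)} = 0 \cdot 17 \left(-132\right) + \left(-26 + \left(-3 - -5\right)^{2} + 206 \left(-3 - -5\right)\right) = 0 \left(-132\right) + \left(-26 + \left(-3 + 5\right)^{2} + 206 \left(-3 + 5\right)\right) = 0 + \left(-26 + 2^{2} + 206 \cdot 2\right) = 0 + \left(-26 + 4 + 412\right) = 0 + 390 = 390$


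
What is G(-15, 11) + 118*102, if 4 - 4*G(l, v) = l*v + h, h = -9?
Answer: 24161/2 ≈ 12081.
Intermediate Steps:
G(l, v) = 13/4 - l*v/4 (G(l, v) = 1 - (l*v - 9)/4 = 1 - (-9 + l*v)/4 = 1 + (9/4 - l*v/4) = 13/4 - l*v/4)
G(-15, 11) + 118*102 = (13/4 - ¼*(-15)*11) + 118*102 = (13/4 + 165/4) + 12036 = 89/2 + 12036 = 24161/2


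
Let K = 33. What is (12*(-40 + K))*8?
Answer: -672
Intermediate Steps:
(12*(-40 + K))*8 = (12*(-40 + 33))*8 = (12*(-7))*8 = -84*8 = -672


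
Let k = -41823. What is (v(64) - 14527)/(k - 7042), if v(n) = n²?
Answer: 10431/48865 ≈ 0.21347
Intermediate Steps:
(v(64) - 14527)/(k - 7042) = (64² - 14527)/(-41823 - 7042) = (4096 - 14527)/(-48865) = -10431*(-1/48865) = 10431/48865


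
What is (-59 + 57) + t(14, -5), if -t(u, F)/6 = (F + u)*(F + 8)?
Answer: -164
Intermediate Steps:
t(u, F) = -6*(8 + F)*(F + u) (t(u, F) = -6*(F + u)*(F + 8) = -6*(F + u)*(8 + F) = -6*(8 + F)*(F + u))
(-59 + 57) + t(14, -5) = (-59 + 57) + (-48*(-5) - 48*14 - 6*(-5)**2 - 6*(-5)*14) = -2 + (240 - 672 - 6*25 + 420) = -2 + (240 - 672 - 150 + 420) = -2 - 162 = -164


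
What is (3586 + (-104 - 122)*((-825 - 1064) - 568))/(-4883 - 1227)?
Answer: -279434/3055 ≈ -91.468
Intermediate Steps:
(3586 + (-104 - 122)*((-825 - 1064) - 568))/(-4883 - 1227) = (3586 - 226*(-1889 - 568))/(-6110) = (3586 - 226*(-2457))*(-1/6110) = (3586 + 555282)*(-1/6110) = 558868*(-1/6110) = -279434/3055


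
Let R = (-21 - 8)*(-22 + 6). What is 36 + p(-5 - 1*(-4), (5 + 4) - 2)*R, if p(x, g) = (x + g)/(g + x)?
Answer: 500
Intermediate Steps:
p(x, g) = 1 (p(x, g) = (g + x)/(g + x) = 1)
R = 464 (R = -29*(-16) = 464)
36 + p(-5 - 1*(-4), (5 + 4) - 2)*R = 36 + 1*464 = 36 + 464 = 500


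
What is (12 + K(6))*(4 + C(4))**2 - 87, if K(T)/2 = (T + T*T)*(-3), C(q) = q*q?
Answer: -96087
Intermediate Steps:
C(q) = q**2
K(T) = -6*T - 6*T**2 (K(T) = 2*((T + T*T)*(-3)) = 2*((T + T**2)*(-3)) = 2*(-3*T - 3*T**2) = -6*T - 6*T**2)
(12 + K(6))*(4 + C(4))**2 - 87 = (12 - 6*6*(1 + 6))*(4 + 4**2)**2 - 87 = (12 - 6*6*7)*(4 + 16)**2 - 87 = (12 - 252)*20**2 - 87 = -240*400 - 87 = -96000 - 87 = -96087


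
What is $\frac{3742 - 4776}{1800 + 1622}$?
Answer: $- \frac{517}{1711} \approx -0.30216$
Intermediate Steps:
$\frac{3742 - 4776}{1800 + 1622} = - \frac{1034}{3422} = \left(-1034\right) \frac{1}{3422} = - \frac{517}{1711}$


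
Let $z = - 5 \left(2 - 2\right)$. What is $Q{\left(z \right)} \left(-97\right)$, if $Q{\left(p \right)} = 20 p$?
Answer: $0$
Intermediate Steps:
$z = 0$ ($z = \left(-5\right) 0 = 0$)
$Q{\left(z \right)} \left(-97\right) = 20 \cdot 0 \left(-97\right) = 0 \left(-97\right) = 0$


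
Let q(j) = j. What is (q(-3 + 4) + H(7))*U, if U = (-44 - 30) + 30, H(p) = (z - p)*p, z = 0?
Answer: 2112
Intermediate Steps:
H(p) = -p**2 (H(p) = (0 - p)*p = (-p)*p = -p**2)
U = -44 (U = -74 + 30 = -44)
(q(-3 + 4) + H(7))*U = ((-3 + 4) - 1*7**2)*(-44) = (1 - 1*49)*(-44) = (1 - 49)*(-44) = -48*(-44) = 2112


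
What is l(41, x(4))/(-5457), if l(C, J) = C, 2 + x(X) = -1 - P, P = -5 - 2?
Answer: -41/5457 ≈ -0.0075133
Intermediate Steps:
P = -7
x(X) = 4 (x(X) = -2 + (-1 - 1*(-7)) = -2 + (-1 + 7) = -2 + 6 = 4)
l(41, x(4))/(-5457) = 41/(-5457) = 41*(-1/5457) = -41/5457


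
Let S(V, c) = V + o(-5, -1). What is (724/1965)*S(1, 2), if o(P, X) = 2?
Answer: 724/655 ≈ 1.1053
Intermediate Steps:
S(V, c) = 2 + V (S(V, c) = V + 2 = 2 + V)
(724/1965)*S(1, 2) = (724/1965)*(2 + 1) = (724*(1/1965))*3 = (724/1965)*3 = 724/655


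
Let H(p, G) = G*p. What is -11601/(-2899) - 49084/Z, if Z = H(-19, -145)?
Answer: -110333761/7986745 ≈ -13.815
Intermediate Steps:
Z = 2755 (Z = -145*(-19) = 2755)
-11601/(-2899) - 49084/Z = -11601/(-2899) - 49084/2755 = -11601*(-1/2899) - 49084*1/2755 = 11601/2899 - 49084/2755 = -110333761/7986745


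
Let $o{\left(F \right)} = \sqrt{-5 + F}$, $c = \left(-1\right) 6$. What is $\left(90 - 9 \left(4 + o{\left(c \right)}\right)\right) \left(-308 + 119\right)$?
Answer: $-10206 + 1701 i \sqrt{11} \approx -10206.0 + 5641.6 i$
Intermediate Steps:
$c = -6$
$\left(90 - 9 \left(4 + o{\left(c \right)}\right)\right) \left(-308 + 119\right) = \left(90 - 9 \left(4 + \sqrt{-5 - 6}\right)\right) \left(-308 + 119\right) = \left(90 - 9 \left(4 + \sqrt{-11}\right)\right) \left(-189\right) = \left(90 - 9 \left(4 + i \sqrt{11}\right)\right) \left(-189\right) = \left(90 - \left(36 + 9 i \sqrt{11}\right)\right) \left(-189\right) = \left(54 - 9 i \sqrt{11}\right) \left(-189\right) = -10206 + 1701 i \sqrt{11}$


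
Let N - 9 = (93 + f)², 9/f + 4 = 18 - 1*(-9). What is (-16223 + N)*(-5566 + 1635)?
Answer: 15579740162/529 ≈ 2.9451e+7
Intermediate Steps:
f = 9/23 (f = 9/(-4 + (18 - 1*(-9))) = 9/(-4 + (18 + 9)) = 9/(-4 + 27) = 9/23 ≈ 0.39130)
N = 4618665/529 (N = 9 + (93 + 9/23)² = 9 + (2148/23)² = 9 + 4613904/529 = 4618665/529 ≈ 8730.9)
(-16223 + N)*(-5566 + 1635) = (-16223 + 4618665/529)*(-5566 + 1635) = -3963302/529*(-3931) = 15579740162/529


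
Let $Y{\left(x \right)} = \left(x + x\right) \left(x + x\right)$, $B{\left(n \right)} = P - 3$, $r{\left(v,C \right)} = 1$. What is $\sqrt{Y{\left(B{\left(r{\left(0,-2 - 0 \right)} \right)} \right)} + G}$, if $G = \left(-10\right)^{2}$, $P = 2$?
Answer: $2 \sqrt{26} \approx 10.198$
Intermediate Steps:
$B{\left(n \right)} = -1$ ($B{\left(n \right)} = 2 - 3 = -1$)
$G = 100$
$Y{\left(x \right)} = 4 x^{2}$ ($Y{\left(x \right)} = 2 x 2 x = 4 x^{2}$)
$\sqrt{Y{\left(B{\left(r{\left(0,-2 - 0 \right)} \right)} \right)} + G} = \sqrt{4 \left(-1\right)^{2} + 100} = \sqrt{4 \cdot 1 + 100} = \sqrt{4 + 100} = \sqrt{104} = 2 \sqrt{26}$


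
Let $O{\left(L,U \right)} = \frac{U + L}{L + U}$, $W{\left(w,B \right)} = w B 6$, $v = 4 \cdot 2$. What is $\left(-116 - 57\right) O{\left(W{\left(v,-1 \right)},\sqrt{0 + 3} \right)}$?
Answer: $-173$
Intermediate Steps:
$v = 8$
$W{\left(w,B \right)} = 6 B w$ ($W{\left(w,B \right)} = B w 6 = 6 B w$)
$O{\left(L,U \right)} = 1$ ($O{\left(L,U \right)} = \frac{L + U}{L + U} = 1$)
$\left(-116 - 57\right) O{\left(W{\left(v,-1 \right)},\sqrt{0 + 3} \right)} = \left(-116 - 57\right) 1 = \left(-173\right) 1 = -173$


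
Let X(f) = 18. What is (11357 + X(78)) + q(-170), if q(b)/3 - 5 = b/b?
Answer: 11393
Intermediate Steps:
q(b) = 18 (q(b) = 15 + 3*(b/b) = 15 + 3*1 = 15 + 3 = 18)
(11357 + X(78)) + q(-170) = (11357 + 18) + 18 = 11375 + 18 = 11393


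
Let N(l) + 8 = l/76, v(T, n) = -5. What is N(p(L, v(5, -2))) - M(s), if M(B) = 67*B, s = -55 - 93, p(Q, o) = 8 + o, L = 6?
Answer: 753011/76 ≈ 9908.0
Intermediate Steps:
s = -148
N(l) = -8 + l/76
N(p(L, v(5, -2))) - M(s) = (-8 + (8 - 5)/76) - 67*(-148) = (-8 + (1/76)*3) - 1*(-9916) = (-8 + 3/76) + 9916 = -605/76 + 9916 = 753011/76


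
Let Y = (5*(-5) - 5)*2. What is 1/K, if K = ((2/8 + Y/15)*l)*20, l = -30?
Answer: 1/2250 ≈ 0.00044444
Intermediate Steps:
Y = -60 (Y = (-25 - 5)*2 = -30*2 = -60)
K = 2250 (K = ((2/8 - 60/15)*(-30))*20 = ((2*(1/8) - 60*1/15)*(-30))*20 = ((1/4 - 4)*(-30))*20 = -15/4*(-30)*20 = (225/2)*20 = 2250)
1/K = 1/2250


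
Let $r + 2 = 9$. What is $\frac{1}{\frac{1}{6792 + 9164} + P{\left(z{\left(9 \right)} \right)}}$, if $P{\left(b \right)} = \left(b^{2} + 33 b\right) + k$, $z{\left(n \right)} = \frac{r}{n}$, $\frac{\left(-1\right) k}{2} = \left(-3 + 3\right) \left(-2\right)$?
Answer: $\frac{1292436}{33954449} \approx 0.038064$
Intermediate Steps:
$r = 7$ ($r = -2 + 9 = 7$)
$k = 0$ ($k = - 2 \left(-3 + 3\right) \left(-2\right) = - 2 \cdot 0 \left(-2\right) = \left(-2\right) 0 = 0$)
$z{\left(n \right)} = \frac{7}{n}$
$P{\left(b \right)} = b^{2} + 33 b$ ($P{\left(b \right)} = \left(b^{2} + 33 b\right) + 0 = b^{2} + 33 b$)
$\frac{1}{\frac{1}{6792 + 9164} + P{\left(z{\left(9 \right)} \right)}} = \frac{1}{\frac{1}{6792 + 9164} + \frac{7}{9} \left(33 + \frac{7}{9}\right)} = \frac{1}{\frac{1}{15956} + 7 \cdot \frac{1}{9} \left(33 + 7 \cdot \frac{1}{9}\right)} = \frac{1}{\frac{1}{15956} + \frac{7 \left(33 + \frac{7}{9}\right)}{9}} = \frac{1}{\frac{1}{15956} + \frac{7}{9} \cdot \frac{304}{9}} = \frac{1}{\frac{1}{15956} + \frac{2128}{81}} = \frac{1}{\frac{33954449}{1292436}} = \frac{1292436}{33954449}$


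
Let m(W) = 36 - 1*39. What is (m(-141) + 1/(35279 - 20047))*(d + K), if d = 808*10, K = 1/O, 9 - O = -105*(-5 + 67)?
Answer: -2406916542095/99297408 ≈ -24239.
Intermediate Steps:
m(W) = -3 (m(W) = 36 - 39 = -3)
O = 6519 (O = 9 - (-105)*(-5 + 67) = 9 - (-105)*62 = 9 - 1*(-6510) = 9 + 6510 = 6519)
K = 1/6519 ≈ 0.00015340
d = 8080
(m(-141) + 1/(35279 - 20047))*(d + K) = (-3 + 1/(35279 - 20047))*(8080 + 1/6519) = (-3 + 1/15232)*(52673521/6519) = -45695/15232*52673521/6519 = -2406916542095/99297408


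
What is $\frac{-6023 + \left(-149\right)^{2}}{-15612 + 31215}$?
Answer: $\frac{16178}{15603} \approx 1.0369$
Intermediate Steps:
$\frac{-6023 + \left(-149\right)^{2}}{-15612 + 31215} = \frac{-6023 + 22201}{15603} = 16178 \cdot \frac{1}{15603} = \frac{16178}{15603}$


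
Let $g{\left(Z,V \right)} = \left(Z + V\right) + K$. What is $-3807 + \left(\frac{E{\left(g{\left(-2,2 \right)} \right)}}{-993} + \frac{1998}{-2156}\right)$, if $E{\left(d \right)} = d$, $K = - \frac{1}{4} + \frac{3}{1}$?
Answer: $- \frac{8152426699}{2140908} \approx -3807.9$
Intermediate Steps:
$K = \frac{11}{4}$ ($K = \left(-1\right) \frac{1}{4} + 3 \cdot 1 = - \frac{1}{4} + 3 = \frac{11}{4} \approx 2.75$)
$g{\left(Z,V \right)} = \frac{11}{4} + V + Z$ ($g{\left(Z,V \right)} = \left(Z + V\right) + \frac{11}{4} = \left(V + Z\right) + \frac{11}{4} = \frac{11}{4} + V + Z$)
$-3807 + \left(\frac{E{\left(g{\left(-2,2 \right)} \right)}}{-993} + \frac{1998}{-2156}\right) = -3807 + \left(\frac{\frac{11}{4} + 2 - 2}{-993} + \frac{1998}{-2156}\right) = -3807 + \left(\frac{11}{4} \left(- \frac{1}{993}\right) + 1998 \left(- \frac{1}{2156}\right)\right) = -3807 - \frac{1989943}{2140908} = - \frac{8152426699}{2140908}$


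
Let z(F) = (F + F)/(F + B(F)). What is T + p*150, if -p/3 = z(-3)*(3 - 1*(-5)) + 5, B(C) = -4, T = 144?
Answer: -36342/7 ≈ -5191.7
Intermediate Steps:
z(F) = 2*F/(-4 + F) (z(F) = (F + F)/(F - 4) = (2*F)/(-4 + F) = 2*F/(-4 + F))
p = -249/7 (p = -3*((2*(-3)/(-4 - 3))*(3 - 1*(-5)) + 5) = -3*((2*(-3)/(-7))*(3 + 5) + 5) = -3*((2*(-3)*(-⅐))*8 + 5) = -3*((6/7)*8 + 5) = -3*(48/7 + 5) = -3*83/7 = -249/7 ≈ -35.571)
T + p*150 = 144 - 249/7*150 = 144 - 37350/7 = -36342/7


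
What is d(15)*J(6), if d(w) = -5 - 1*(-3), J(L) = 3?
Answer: -6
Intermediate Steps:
d(w) = -2 (d(w) = -5 + 3 = -2)
d(15)*J(6) = -2*3 = -6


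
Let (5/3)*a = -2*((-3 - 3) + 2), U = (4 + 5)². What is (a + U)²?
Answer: 184041/25 ≈ 7361.6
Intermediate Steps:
U = 81 (U = 9² = 81)
a = 24/5 (a = 3*(-2*((-3 - 3) + 2))/5 = 3*(-2*(-6 + 2))/5 = 3*(-2*(-4))/5 = (⅗)*8 = 24/5 ≈ 4.8000)
(a + U)² = (24/5 + 81)² = (429/5)² = 184041/25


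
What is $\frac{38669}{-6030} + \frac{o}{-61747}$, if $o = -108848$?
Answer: $- \frac{1731341303}{372334410} \approx -4.65$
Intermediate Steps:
$\frac{38669}{-6030} + \frac{o}{-61747} = \frac{38669}{-6030} - \frac{108848}{-61747} = 38669 \left(- \frac{1}{6030}\right) - - \frac{108848}{61747} = - \frac{38669}{6030} + \frac{108848}{61747} = - \frac{1731341303}{372334410}$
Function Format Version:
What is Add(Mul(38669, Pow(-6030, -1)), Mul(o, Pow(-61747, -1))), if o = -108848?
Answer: Rational(-1731341303, 372334410) ≈ -4.6500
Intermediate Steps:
Add(Mul(38669, Pow(-6030, -1)), Mul(o, Pow(-61747, -1))) = Add(Mul(38669, Pow(-6030, -1)), Mul(-108848, Pow(-61747, -1))) = Add(Mul(38669, Rational(-1, 6030)), Mul(-108848, Rational(-1, 61747))) = Add(Rational(-38669, 6030), Rational(108848, 61747)) = Rational(-1731341303, 372334410)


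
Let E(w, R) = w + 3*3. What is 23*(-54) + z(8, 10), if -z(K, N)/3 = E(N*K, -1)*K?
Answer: -3378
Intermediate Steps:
E(w, R) = 9 + w (E(w, R) = w + 9 = 9 + w)
z(K, N) = -3*K*(9 + K*N) (z(K, N) = -3*(9 + N*K)*K = -3*(9 + K*N)*K = -3*K*(9 + K*N))
23*(-54) + z(8, 10) = 23*(-54) - 3*8*(9 + 8*10) = -1242 - 3*8*(9 + 80) = -1242 - 3*8*89 = -1242 - 2136 = -3378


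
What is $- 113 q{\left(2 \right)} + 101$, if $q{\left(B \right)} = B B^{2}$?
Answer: $-803$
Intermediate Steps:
$q{\left(B \right)} = B^{3}$
$- 113 q{\left(2 \right)} + 101 = - 113 \cdot 2^{3} + 101 = \left(-113\right) 8 + 101 = -904 + 101 = -803$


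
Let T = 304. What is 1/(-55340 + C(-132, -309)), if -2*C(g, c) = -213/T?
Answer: -608/33646507 ≈ -1.8070e-5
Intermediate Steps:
C(g, c) = 213/608 (C(g, c) = -(-213)/(2*304) = -1/2*(-213/304) = 213/608)
1/(-55340 + C(-132, -309)) = 1/(-55340 + 213/608) = 1/(-33646507/608) = -608/33646507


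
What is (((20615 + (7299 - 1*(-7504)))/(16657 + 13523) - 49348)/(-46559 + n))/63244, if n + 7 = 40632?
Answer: 82738179/629236058960 ≈ 0.00013149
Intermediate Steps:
n = 40625 (n = -7 + 40632 = 40625)
(((20615 + (7299 - 1*(-7504)))/(16657 + 13523) - 49348)/(-46559 + n))/63244 = (((20615 + (7299 - 1*(-7504)))/(16657 + 13523) - 49348)/(-46559 + 40625))/63244 = (((20615 + (7299 + 7504))/30180 - 49348)/(-5934))*(1/63244) = (((20615 + 14803)*(1/30180) - 49348)*(-1/5934))*(1/63244) = ((35418*(1/30180) - 49348)*(-1/5934))*(1/63244) = ((5903/5030 - 49348)*(-1/5934))*(1/63244) = -248214537/5030*(-1/5934)*(1/63244) = (82738179/9949340)*(1/63244) = 82738179/629236058960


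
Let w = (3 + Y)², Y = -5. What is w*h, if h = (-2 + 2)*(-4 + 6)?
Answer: 0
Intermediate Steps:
h = 0 (h = 0*2 = 0)
w = 4 (w = (3 - 5)² = (-2)² = 4)
w*h = 4*0 = 0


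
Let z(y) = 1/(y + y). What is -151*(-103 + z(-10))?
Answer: 311211/20 ≈ 15561.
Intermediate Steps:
z(y) = 1/(2*y)
-151*(-103 + z(-10)) = -151*(-103 + (½)/(-10)) = -151*(-103 + (½)*(-⅒)) = -151*(-103 - 1/20) = -151*(-2061/20) = 311211/20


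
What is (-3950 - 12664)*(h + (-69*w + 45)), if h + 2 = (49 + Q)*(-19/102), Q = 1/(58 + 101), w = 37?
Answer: 37709375444/901 ≈ 4.1853e+7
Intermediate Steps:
Q = 1/159 ≈ 0.0062893
h = -90242/8109 (h = -2 + (49 + 1/159)*(-19/102) = -2 + 7792*(-19*1/102)/159 = -2 + (7792/159)*(-19/102) = -2 - 74024/8109 = -90242/8109 ≈ -11.129)
(-3950 - 12664)*(h + (-69*w + 45)) = (-3950 - 12664)*(-90242/8109 + (-69*37 + 45)) = -16614*(-90242/8109 + (-2553 + 45)) = -16614*(-90242/8109 - 2508) = -16614*(-20427614/8109) = 37709375444/901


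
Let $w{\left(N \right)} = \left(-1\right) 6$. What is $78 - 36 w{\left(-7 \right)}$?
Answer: $294$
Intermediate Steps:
$w{\left(N \right)} = -6$
$78 - 36 w{\left(-7 \right)} = 78 - -216 = 78 + 216 = 294$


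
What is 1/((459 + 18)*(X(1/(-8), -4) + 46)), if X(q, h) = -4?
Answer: 1/20034 ≈ 4.9915e-5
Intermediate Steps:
1/((459 + 18)*(X(1/(-8), -4) + 46)) = 1/((459 + 18)*(-4 + 46)) = 1/(477*42) = 1/20034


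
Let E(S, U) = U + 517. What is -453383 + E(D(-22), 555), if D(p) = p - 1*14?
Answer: -452311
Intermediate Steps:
D(p) = -14 + p (D(p) = p - 14 = -14 + p)
E(S, U) = 517 + U
-453383 + E(D(-22), 555) = -453383 + (517 + 555) = -453383 + 1072 = -452311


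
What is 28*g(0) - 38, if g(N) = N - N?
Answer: -38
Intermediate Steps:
g(N) = 0
28*g(0) - 38 = 28*0 - 38 = 0 - 38 = -38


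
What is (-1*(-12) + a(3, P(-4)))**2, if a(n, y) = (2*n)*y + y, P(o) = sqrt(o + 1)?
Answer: -3 + 168*I*sqrt(3) ≈ -3.0 + 290.98*I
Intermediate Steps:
P(o) = sqrt(1 + o)
a(n, y) = y + 2*n*y (a(n, y) = 2*n*y + y = y + 2*n*y)
(-1*(-12) + a(3, P(-4)))**2 = (-1*(-12) + sqrt(1 - 4)*(1 + 2*3))**2 = (12 + sqrt(-3)*(1 + 6))**2 = (12 + (I*sqrt(3))*7)**2 = (12 + 7*I*sqrt(3))**2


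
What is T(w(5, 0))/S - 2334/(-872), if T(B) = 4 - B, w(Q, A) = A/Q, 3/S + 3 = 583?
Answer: 1015021/1308 ≈ 776.01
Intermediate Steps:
S = 3/580 (S = 3/(-3 + 583) = 3/580 ≈ 0.0051724)
T(w(5, 0))/S - 2334/(-872) = (4 - 0/5)/(3/580) - 2334/(-872) = (4 - 0/5)*(580/3) - 2334*(-1/872) = (4 - 1*0)*(580/3) + 1167/436 = (4 + 0)*(580/3) + 1167/436 = 4*(580/3) + 1167/436 = 2320/3 + 1167/436 = 1015021/1308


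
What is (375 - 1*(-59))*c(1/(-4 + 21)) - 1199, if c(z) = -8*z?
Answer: -23855/17 ≈ -1403.2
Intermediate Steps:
(375 - 1*(-59))*c(1/(-4 + 21)) - 1199 = (375 - 1*(-59))*(-8/(-4 + 21)) - 1199 = (375 + 59)*(-8/17) - 1199 = 434*(-8*1/17) - 1199 = 434*(-8/17) - 1199 = -3472/17 - 1199 = -23855/17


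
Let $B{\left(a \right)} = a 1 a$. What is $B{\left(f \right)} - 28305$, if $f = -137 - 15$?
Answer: $-5201$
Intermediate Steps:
$f = -152$
$B{\left(a \right)} = a^{2}$ ($B{\left(a \right)} = a a = a^{2}$)
$B{\left(f \right)} - 28305 = \left(-152\right)^{2} - 28305 = 23104 - 28305 = -5201$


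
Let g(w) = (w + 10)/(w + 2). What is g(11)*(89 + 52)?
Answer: 2961/13 ≈ 227.77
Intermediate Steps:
g(w) = (10 + w)/(2 + w)
g(11)*(89 + 52) = ((10 + 11)/(2 + 11))*(89 + 52) = (21/13)*141 = 2961/13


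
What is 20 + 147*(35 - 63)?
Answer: -4096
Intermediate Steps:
20 + 147*(35 - 63) = 20 + 147*(-28) = 20 - 4116 = -4096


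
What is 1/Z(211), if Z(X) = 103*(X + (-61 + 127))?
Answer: 1/28531 ≈ 3.5050e-5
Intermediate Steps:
Z(X) = 6798 + 103*X (Z(X) = 103*(X + 66) = 103*(66 + X) = 6798 + 103*X)
1/Z(211) = 1/(6798 + 103*211) = 1/(6798 + 21733) = 1/28531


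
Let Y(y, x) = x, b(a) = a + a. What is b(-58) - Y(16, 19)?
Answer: -135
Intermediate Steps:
b(a) = 2*a
b(-58) - Y(16, 19) = 2*(-58) - 1*19 = -116 - 19 = -135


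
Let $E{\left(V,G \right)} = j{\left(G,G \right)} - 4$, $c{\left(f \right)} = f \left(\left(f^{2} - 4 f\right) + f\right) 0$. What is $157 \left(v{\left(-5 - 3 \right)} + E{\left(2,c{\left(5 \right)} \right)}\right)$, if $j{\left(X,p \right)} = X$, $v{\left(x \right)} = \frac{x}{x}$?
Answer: $-471$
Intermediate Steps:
$c{\left(f \right)} = 0$ ($c{\left(f \right)} = f \left(f^{2} - 3 f\right) 0 = 0$)
$v{\left(x \right)} = 1$
$E{\left(V,G \right)} = -4 + G$ ($E{\left(V,G \right)} = G - 4 = -4 + G$)
$157 \left(v{\left(-5 - 3 \right)} + E{\left(2,c{\left(5 \right)} \right)}\right) = 157 \left(1 + \left(-4 + 0\right)\right) = 157 \left(1 - 4\right) = 157 \left(-3\right) = -471$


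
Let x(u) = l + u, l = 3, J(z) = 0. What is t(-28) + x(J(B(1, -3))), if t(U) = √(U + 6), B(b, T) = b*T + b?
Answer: 3 + I*√22 ≈ 3.0 + 4.6904*I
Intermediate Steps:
B(b, T) = b + T*b (B(b, T) = T*b + b = b + T*b)
t(U) = √(6 + U)
x(u) = 3 + u
t(-28) + x(J(B(1, -3))) = √(6 - 28) + (3 + 0) = √(-22) + 3 = I*√22 + 3 = 3 + I*√22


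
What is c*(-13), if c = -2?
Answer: 26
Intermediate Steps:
c*(-13) = -2*(-13) = 26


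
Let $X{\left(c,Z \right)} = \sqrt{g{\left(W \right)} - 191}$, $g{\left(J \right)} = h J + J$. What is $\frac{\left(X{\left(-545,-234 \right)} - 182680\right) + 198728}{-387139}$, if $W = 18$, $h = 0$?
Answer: $- \frac{16048}{387139} - \frac{i \sqrt{173}}{387139} \approx -0.041453 - 3.3975 \cdot 10^{-5} i$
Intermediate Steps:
$g{\left(J \right)} = J$ ($g{\left(J \right)} = 0 J + J = 0 + J = J$)
$X{\left(c,Z \right)} = i \sqrt{173}$ ($X{\left(c,Z \right)} = \sqrt{18 - 191} = \sqrt{-173} = i \sqrt{173}$)
$\frac{\left(X{\left(-545,-234 \right)} - 182680\right) + 198728}{-387139} = \frac{\left(i \sqrt{173} - 182680\right) + 198728}{-387139} = \left(\left(-182680 + i \sqrt{173}\right) + 198728\right) \left(- \frac{1}{387139}\right) = \left(16048 + i \sqrt{173}\right) \left(- \frac{1}{387139}\right) = - \frac{16048}{387139} - \frac{i \sqrt{173}}{387139}$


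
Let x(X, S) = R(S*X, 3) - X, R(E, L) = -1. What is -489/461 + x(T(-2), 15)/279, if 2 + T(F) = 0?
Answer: -135970/128619 ≈ -1.0572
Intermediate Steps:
T(F) = -2 (T(F) = -2 + 0 = -2)
x(X, S) = -1 - X
-489/461 + x(T(-2), 15)/279 = -489/461 + (-1 - 1*(-2))/279 = -489*1/461 + (-1 + 2)*(1/279) = -489/461 + 1*(1/279) = -489/461 + 1/279 = -135970/128619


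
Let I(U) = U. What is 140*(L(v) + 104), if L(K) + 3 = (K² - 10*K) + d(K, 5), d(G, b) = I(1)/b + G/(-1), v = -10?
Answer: 43568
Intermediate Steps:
d(G, b) = 1/b - G (d(G, b) = 1/b + G/(-1) = 1/b + G*(-1) = 1/b - G)
L(K) = -14/5 + K² - 11*K (L(K) = -3 + ((K² - 10*K) + (1/5 - K)) = -3 + ((K² - 10*K) + (⅕ - K)) = -3 + (⅕ + K² - 11*K) = -14/5 + K² - 11*K)
140*(L(v) + 104) = 140*((-14/5 + (-10)² - 11*(-10)) + 104) = 140*((-14/5 + 100 + 110) + 104) = 140*(1036/5 + 104) = 140*(1556/5) = 43568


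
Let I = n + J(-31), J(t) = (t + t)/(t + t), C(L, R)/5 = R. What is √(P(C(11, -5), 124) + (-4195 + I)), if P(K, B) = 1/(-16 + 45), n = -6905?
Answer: I*√9334230/29 ≈ 105.35*I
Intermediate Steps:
C(L, R) = 5*R
J(t) = 1 (J(t) = (2*t)/((2*t)) = (2*t)*(1/(2*t)) = 1)
P(K, B) = 1/29
I = -6904 (I = -6905 + 1 = -6904)
√(P(C(11, -5), 124) + (-4195 + I)) = √(1/29 + (-4195 - 6904)) = √(1/29 - 11099) = √(-321870/29) = I*√9334230/29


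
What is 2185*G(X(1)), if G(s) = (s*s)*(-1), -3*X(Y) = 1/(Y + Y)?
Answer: -2185/36 ≈ -60.694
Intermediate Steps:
X(Y) = -1/(6*Y) (X(Y) = -1/(3*(Y + Y)) = -1/(2*Y)/3 = -1/(6*Y))
G(s) = -s² (G(s) = s²*(-1) = -s²)
2185*G(X(1)) = 2185*(-(-⅙/1)²) = 2185*(-(-⅙*1)²) = 2185*(-(-⅙)²) = 2185*(-1*1/36) = 2185*(-1/36) = -2185/36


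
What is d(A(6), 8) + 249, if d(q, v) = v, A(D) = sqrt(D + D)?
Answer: 257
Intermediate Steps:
A(D) = sqrt(2)*sqrt(D) (A(D) = sqrt(2*D) = sqrt(2)*sqrt(D))
d(A(6), 8) + 249 = 8 + 249 = 257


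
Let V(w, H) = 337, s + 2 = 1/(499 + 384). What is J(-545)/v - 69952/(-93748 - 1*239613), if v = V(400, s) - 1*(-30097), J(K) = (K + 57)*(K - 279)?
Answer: 68088688800/5072754337 ≈ 13.422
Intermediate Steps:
s = -1765/883 (s = -2 + 1/(499 + 384) = -2 + 1/883 = -1765/883 ≈ -1.9989)
J(K) = (-279 + K)*(57 + K) (J(K) = (57 + K)*(-279 + K) = (-279 + K)*(57 + K))
v = 30434 (v = 337 - 1*(-30097) = 337 + 30097 = 30434)
J(-545)/v - 69952/(-93748 - 1*239613) = (-15903 + (-545)**2 - 222*(-545))/30434 - 69952/(-93748 - 1*239613) = (-15903 + 297025 + 120990)*(1/30434) - 69952/(-93748 - 239613) = 402112*(1/30434) - 69952/(-333361) = 201056/15217 - 69952*(-1/333361) = 201056/15217 + 69952/333361 = 68088688800/5072754337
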